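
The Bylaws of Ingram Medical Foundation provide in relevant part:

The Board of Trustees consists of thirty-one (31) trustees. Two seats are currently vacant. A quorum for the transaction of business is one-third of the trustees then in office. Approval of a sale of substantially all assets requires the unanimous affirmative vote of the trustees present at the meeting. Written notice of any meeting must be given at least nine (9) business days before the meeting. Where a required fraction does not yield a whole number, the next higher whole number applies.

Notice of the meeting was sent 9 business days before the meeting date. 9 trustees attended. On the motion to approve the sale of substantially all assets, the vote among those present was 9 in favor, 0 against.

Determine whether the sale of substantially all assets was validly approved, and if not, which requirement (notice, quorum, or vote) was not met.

Invalid — quorum requirement not satisfied.

Notice: 9 business days given; 9 required (9 ≥ 9). Satisfied.
Quorum: 9 present; quorum is 10. Not satisfied.
Vote: the sale of substantially all assets requires the unanimous vote of the trustees present (9). Unanimous means all 9, so 9 affirmative votes are needed; 9 voted in favor. Satisfied. (Moot — without a quorum no business can be validly transacted.)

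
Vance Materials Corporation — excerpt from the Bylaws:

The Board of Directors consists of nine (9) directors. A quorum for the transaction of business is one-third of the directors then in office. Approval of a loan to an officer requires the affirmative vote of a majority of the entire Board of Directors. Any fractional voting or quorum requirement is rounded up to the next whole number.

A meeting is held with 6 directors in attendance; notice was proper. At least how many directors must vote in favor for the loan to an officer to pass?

5

The loan to an officer requires a majority of the entire Board of Directors (9).
A majority of 9 is 5.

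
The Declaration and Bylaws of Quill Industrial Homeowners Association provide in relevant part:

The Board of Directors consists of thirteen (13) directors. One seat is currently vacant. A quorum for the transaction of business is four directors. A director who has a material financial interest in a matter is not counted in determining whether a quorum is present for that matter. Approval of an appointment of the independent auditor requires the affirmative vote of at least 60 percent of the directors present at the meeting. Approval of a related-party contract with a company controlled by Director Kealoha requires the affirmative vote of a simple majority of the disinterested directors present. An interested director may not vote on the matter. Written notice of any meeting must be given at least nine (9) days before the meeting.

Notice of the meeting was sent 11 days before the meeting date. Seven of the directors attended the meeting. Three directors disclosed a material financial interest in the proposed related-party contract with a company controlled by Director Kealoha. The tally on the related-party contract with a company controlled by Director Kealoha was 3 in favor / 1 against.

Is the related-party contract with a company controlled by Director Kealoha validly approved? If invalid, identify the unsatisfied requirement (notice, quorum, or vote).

Valid — all requirements satisfied.

Notice: 11 days given; 9 required (11 ≥ 9). Satisfied.
Quorum: 7 present, but the 3 interested directors do not count, leaving 4. Quorum is 4. Satisfied.
Vote: the related-party contract with a company controlled by Director Kealoha requires a majority of the disinterested directors present (7 − 3 = 4). A majority of 4 is 3, so 3 affirmative votes are needed; 3 voted in favor. Satisfied.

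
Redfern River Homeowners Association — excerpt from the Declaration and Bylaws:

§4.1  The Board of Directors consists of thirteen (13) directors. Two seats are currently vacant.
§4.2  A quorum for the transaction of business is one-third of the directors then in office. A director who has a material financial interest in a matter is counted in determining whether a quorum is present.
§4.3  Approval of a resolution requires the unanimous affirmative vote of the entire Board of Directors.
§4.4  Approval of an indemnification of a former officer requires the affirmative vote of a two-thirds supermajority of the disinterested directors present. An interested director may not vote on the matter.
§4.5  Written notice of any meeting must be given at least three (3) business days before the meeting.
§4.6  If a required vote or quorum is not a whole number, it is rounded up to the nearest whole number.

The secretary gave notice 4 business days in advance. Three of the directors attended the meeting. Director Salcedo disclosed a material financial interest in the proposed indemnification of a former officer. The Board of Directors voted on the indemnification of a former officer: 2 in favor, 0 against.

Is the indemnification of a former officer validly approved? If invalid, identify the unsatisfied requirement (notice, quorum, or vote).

Notice: 4 business days given; 3 required (4 ≥ 3). Satisfied.
Quorum: 3 present (interested directors count toward quorum); quorum is 4. Not satisfied.
Vote: the indemnification of a former officer requires two-thirds of the disinterested directors present (3 − 1 = 2). 2/3 of 2 = 1.33, rounded up to 2, so 2 affirmative votes are needed; 2 voted in favor. Satisfied. (Moot — without a quorum no business can be validly transacted.)

Invalid — quorum requirement not satisfied.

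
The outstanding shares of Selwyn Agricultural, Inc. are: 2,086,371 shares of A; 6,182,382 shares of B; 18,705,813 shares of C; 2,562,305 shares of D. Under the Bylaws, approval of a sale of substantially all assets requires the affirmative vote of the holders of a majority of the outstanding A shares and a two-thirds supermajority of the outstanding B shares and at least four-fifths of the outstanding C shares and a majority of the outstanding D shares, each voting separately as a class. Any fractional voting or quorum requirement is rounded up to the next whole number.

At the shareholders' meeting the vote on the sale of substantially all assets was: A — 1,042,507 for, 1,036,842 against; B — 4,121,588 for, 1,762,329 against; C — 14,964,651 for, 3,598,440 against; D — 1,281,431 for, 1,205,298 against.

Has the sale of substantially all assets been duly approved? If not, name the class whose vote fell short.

A: a majority of 2086371 is 1043186; 1,043,186 required, 1,042,507 in favor — not approved.
B: 2/3 of 6182382 = 4121588; 4,121,588 required, 4,121,588 in favor — approved.
C: 4/5 of 18705813 = 14964650.40, rounded up to 14964651; 14,964,651 required, 14,964,651 in favor — approved.
D: a majority of 2562305 is 1281153; 1,281,153 required, 1,281,431 in favor — approved.

Not approved — the A shares did not give the required vote.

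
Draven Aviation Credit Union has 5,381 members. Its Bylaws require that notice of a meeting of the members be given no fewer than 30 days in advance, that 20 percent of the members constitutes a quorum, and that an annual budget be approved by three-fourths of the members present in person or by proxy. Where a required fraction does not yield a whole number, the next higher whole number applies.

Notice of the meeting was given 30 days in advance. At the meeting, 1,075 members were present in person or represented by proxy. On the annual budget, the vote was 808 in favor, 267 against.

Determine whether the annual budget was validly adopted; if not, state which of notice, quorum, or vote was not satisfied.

Notice: 30 days given; 30 required. Satisfied.
Quorum: 20% of 5,381 = 1,076.20, rounded up to 1,077; 1,075 present. Not satisfied.
Vote: requires three-fourths of those present (1,075); 3/4 of 1075 = 806.25, rounded up to 807, so 807 needed; 808 in favor. Satisfied.

Invalid — quorum requirement not satisfied.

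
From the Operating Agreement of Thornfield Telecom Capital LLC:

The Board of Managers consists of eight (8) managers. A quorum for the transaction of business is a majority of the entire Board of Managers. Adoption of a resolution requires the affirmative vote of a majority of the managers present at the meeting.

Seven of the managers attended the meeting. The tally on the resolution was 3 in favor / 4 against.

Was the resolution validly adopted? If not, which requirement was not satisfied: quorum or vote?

Quorum: 7 present; quorum is 5. Satisfied.
Vote: the resolution requires a majority of the managers present (7). A majority of 7 is 4, so 4 affirmative votes are needed; 3 voted in favor. Not satisfied.

Invalid — vote requirement not satisfied.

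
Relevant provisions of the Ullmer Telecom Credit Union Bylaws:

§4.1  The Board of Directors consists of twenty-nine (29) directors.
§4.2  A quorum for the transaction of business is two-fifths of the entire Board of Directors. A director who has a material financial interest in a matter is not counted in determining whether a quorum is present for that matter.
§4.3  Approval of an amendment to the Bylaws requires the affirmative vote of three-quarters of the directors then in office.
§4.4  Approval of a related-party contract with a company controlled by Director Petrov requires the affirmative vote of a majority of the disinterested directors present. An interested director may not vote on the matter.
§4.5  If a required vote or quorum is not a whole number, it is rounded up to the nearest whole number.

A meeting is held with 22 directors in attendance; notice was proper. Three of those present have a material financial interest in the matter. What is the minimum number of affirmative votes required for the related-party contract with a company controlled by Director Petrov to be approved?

The related-party contract with a company controlled by Director Petrov requires a majority of the disinterested directors present (22 − 3 = 19).
A majority of 19 is 10.

10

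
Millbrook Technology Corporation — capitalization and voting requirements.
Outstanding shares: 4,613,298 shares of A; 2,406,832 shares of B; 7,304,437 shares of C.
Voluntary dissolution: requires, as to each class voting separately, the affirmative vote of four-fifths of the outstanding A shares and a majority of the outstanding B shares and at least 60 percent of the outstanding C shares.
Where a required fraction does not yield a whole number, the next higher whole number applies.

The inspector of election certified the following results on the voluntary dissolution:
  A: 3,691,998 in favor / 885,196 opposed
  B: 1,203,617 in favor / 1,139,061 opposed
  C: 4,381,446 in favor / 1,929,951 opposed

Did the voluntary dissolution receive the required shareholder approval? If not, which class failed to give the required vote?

A: 4/5 of 4613298 = 3690638.40, rounded up to 3690639; 3,690,639 required, 3,691,998 in favor — approved.
B: a majority of 2406832 is 1203417; 1,203,417 required, 1,203,617 in favor — approved.
C: 3/5 of 7304437 = 4382662.20, rounded up to 4382663; 4,382,663 required, 4,381,446 in favor — not approved.

Not approved — the C shares did not give the required vote.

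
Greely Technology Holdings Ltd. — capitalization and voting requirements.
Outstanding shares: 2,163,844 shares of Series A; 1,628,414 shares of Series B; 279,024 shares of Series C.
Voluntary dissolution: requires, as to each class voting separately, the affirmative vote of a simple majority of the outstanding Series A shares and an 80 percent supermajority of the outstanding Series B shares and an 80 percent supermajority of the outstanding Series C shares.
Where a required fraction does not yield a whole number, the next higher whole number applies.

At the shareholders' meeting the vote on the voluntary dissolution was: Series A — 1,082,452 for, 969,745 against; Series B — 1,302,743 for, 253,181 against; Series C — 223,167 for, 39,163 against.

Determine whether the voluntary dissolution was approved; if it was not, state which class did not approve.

Not approved — the Series C shares did not give the required vote.

Series A: a majority of 2163844 is 1081923; 1,081,923 required, 1,082,452 in favor — approved.
Series B: 4/5 of 1628414 = 1302731.20, rounded up to 1302732; 1,302,732 required, 1,302,743 in favor — approved.
Series C: 4/5 of 279024 = 223219.20, rounded up to 223220; 223,220 required, 223,167 in favor — not approved.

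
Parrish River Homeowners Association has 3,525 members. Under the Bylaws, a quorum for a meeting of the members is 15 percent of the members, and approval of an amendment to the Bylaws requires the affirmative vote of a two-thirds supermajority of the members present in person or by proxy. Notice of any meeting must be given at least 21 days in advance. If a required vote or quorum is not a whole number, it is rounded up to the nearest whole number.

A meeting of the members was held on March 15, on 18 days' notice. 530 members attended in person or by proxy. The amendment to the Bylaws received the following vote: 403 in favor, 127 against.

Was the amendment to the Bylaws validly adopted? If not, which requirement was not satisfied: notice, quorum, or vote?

Notice: 18 days given; 21 required. Not satisfied.
Quorum: 15% of 3,525 = 528.75, rounded up to 529; 530 present. Satisfied.
Vote: requires two-thirds of those present (530); 2/3 of 530 = 353.33, rounded up to 354, so 354 needed; 403 in favor. Satisfied.

Invalid — notice requirement not satisfied.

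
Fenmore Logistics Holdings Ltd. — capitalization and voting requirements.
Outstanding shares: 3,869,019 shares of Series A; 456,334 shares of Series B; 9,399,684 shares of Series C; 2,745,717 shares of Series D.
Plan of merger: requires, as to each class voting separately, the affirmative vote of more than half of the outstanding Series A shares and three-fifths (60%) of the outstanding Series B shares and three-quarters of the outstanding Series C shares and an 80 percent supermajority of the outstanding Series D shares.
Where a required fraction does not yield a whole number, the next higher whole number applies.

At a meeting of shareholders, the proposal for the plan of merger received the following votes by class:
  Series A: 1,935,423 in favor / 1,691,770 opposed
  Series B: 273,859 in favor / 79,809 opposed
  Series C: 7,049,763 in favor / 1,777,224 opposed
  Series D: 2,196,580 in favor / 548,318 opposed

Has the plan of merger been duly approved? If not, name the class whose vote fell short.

Approved — every class gave the required vote.

Series A: a majority of 3869019 is 1934510; 1,934,510 required, 1,935,423 in favor — approved.
Series B: 3/5 of 456334 = 273800.40, rounded up to 273801; 273,801 required, 273,859 in favor — approved.
Series C: 3/4 of 9399684 = 7049763; 7,049,763 required, 7,049,763 in favor — approved.
Series D: 4/5 of 2745717 = 2196573.60, rounded up to 2196574; 2,196,574 required, 2,196,580 in favor — approved.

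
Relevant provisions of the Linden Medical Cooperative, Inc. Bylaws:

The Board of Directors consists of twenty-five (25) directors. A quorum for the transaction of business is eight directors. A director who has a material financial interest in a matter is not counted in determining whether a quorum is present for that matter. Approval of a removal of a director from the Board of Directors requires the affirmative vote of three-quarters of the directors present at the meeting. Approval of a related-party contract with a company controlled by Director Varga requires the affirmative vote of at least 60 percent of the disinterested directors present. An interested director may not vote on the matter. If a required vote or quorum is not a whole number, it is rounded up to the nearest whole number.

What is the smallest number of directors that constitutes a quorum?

8

The quorum is fixed at 8.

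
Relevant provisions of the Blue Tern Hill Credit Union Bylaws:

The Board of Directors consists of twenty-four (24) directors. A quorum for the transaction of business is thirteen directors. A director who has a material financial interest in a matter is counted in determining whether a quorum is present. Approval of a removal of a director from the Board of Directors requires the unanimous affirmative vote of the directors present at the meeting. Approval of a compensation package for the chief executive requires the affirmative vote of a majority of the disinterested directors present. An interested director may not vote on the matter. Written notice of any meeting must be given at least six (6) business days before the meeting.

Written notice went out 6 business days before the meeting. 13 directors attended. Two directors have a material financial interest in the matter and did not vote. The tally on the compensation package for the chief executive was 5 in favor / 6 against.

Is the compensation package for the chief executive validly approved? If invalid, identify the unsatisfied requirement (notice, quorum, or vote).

Invalid — vote requirement not satisfied.

Notice: 6 business days given; 6 required (6 ≥ 6). Satisfied.
Quorum: 13 present (interested directors count toward quorum); quorum is 13. Satisfied.
Vote: the compensation package for the chief executive requires a majority of the disinterested directors present (13 − 2 = 11). A majority of 11 is 6, so 6 affirmative votes are needed; 5 voted in favor. Not satisfied.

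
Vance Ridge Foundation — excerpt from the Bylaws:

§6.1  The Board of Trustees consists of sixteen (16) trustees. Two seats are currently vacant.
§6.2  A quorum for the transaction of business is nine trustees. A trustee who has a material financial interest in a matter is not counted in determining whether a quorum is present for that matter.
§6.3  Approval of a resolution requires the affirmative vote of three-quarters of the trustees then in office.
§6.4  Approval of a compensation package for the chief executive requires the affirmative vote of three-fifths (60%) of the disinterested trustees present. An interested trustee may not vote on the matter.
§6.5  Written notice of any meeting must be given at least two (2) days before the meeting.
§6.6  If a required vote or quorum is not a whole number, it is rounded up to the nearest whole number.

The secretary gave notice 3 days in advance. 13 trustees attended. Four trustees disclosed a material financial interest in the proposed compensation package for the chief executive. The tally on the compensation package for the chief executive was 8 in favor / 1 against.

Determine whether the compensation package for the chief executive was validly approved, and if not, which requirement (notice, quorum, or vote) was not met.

Valid — all requirements satisfied.

Notice: 3 days given; 2 required (3 ≥ 2). Satisfied.
Quorum: 13 present, but the 4 interested trustees do not count, leaving 9. Quorum is 9. Satisfied.
Vote: the compensation package for the chief executive requires three-fifths of the disinterested trustees present (13 − 4 = 9). 3/5 of 9 = 5.40, rounded up to 6, so 6 affirmative votes are needed; 8 voted in favor. Satisfied.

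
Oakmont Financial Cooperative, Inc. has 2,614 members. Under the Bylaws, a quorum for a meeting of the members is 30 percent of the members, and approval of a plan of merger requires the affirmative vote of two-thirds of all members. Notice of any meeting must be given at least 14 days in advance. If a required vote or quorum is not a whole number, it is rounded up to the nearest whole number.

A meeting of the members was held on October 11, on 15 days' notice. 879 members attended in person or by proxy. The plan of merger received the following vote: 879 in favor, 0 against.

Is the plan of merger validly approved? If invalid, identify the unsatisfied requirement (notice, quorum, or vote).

Invalid — vote requirement not satisfied.

Notice: 15 days given; 14 required. Satisfied.
Quorum: 30% of 2,614 = 784.20, rounded up to 785; 879 present. Satisfied.
Vote: requires two-thirds of all members (2,614); 2/3 of 2614 = 1742.67, rounded up to 1743, so 1,743 needed; 879 in favor. Not satisfied.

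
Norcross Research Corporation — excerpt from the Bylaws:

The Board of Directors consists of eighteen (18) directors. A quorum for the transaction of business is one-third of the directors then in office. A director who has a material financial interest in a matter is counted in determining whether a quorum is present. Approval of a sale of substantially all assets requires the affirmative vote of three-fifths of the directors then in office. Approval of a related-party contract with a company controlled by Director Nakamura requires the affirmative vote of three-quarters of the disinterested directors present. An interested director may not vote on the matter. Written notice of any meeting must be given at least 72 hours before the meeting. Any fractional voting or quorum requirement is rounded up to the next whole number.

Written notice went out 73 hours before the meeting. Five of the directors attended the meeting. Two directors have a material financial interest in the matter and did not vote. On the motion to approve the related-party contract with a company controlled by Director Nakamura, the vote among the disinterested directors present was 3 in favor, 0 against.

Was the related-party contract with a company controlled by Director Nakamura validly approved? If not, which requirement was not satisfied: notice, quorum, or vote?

Invalid — quorum requirement not satisfied.

Notice: 73 hours given; 72 required (73 ≥ 72). Satisfied.
Quorum: 5 present (interested directors count toward quorum); quorum is 6. Not satisfied.
Vote: the related-party contract with a company controlled by Director Nakamura requires three-fourths of the disinterested directors present (5 − 2 = 3). 3/4 of 3 = 2.25, rounded up to 3, so 3 affirmative votes are needed; 3 voted in favor. Satisfied. (Moot — without a quorum no business can be validly transacted.)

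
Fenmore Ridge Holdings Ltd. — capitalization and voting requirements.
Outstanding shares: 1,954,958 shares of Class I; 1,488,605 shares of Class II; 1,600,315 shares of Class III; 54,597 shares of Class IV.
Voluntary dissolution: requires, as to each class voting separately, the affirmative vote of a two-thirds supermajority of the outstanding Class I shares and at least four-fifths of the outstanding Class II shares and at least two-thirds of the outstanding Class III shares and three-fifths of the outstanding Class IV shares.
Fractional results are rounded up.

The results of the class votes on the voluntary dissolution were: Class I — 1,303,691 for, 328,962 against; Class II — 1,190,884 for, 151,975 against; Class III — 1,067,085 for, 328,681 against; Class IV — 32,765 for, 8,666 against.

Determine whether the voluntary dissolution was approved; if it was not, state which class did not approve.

Approved — every class gave the required vote.

Class I: 2/3 of 1954958 = 1303305.33, rounded up to 1303306; 1,303,306 required, 1,303,691 in favor — approved.
Class II: 4/5 of 1488605 = 1190884; 1,190,884 required, 1,190,884 in favor — approved.
Class III: 2/3 of 1600315 = 1066876.67, rounded up to 1066877; 1,066,877 required, 1,067,085 in favor — approved.
Class IV: 3/5 of 54597 = 32758.20, rounded up to 32759; 32,759 required, 32,765 in favor — approved.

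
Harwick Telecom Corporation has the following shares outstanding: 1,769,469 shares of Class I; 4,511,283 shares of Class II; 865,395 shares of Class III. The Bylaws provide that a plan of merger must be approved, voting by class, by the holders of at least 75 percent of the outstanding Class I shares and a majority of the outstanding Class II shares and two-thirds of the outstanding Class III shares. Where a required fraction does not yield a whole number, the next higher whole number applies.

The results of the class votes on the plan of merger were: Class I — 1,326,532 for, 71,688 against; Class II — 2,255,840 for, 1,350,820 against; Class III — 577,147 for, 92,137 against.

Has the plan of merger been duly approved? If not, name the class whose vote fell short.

Not approved — the Class I shares did not give the required vote.

Class I: 3/4 of 1769469 = 1327101.75, rounded up to 1327102; 1,327,102 required, 1,326,532 in favor — not approved.
Class II: a majority of 4511283 is 2255642; 2,255,642 required, 2,255,840 in favor — approved.
Class III: 2/3 of 865395 = 576930; 576,930 required, 577,147 in favor — approved.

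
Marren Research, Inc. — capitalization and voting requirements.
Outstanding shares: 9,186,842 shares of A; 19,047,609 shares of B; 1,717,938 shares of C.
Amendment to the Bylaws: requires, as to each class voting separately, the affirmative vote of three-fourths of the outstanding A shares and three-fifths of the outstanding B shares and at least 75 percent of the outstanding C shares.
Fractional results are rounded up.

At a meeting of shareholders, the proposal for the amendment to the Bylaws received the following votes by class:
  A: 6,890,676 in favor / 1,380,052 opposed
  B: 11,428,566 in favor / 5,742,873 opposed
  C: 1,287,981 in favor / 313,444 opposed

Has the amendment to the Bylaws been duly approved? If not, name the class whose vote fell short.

A: 3/4 of 9186842 = 6890131.50, rounded up to 6890132; 6,890,132 required, 6,890,676 in favor — approved.
B: 3/5 of 19047609 = 11428565.40, rounded up to 11428566; 11,428,566 required, 11,428,566 in favor — approved.
C: 3/4 of 1717938 = 1288453.50, rounded up to 1288454; 1,288,454 required, 1,287,981 in favor — not approved.

Not approved — the C shares did not give the required vote.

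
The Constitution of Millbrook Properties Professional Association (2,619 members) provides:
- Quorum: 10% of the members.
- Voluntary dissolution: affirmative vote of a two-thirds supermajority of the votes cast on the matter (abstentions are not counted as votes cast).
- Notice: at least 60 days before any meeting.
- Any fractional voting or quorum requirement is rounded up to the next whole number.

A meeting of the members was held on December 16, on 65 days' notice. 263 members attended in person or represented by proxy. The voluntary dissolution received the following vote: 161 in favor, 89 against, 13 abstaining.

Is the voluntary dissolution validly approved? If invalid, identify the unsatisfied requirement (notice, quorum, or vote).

Invalid — vote requirement not satisfied.

Notice: 65 days given; 60 required. Satisfied.
Quorum: 10% of 2,619 = 261.90, rounded up to 262; 263 present. Satisfied.
Vote: requires two-thirds of the votes cast (263 − 13 abstaining = 250); 2/3 of 250 = 166.67, rounded up to 167, so 167 needed; 161 in favor. Not satisfied.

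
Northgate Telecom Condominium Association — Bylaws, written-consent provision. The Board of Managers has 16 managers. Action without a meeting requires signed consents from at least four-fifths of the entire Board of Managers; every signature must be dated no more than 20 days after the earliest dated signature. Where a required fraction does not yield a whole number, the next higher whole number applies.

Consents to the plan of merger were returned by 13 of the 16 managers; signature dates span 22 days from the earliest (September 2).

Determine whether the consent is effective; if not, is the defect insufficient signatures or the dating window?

Not effective — dating-window requirement not satisfied.

Signatures required: at least four-fifths of 16 — 4/5 of 16 = 12.80, rounded up to 13, so 13 needed; 13 signed. Sufficient.
Dating window: the latest signature is 22 days after the earliest; the limit is 20 days. Outside the window.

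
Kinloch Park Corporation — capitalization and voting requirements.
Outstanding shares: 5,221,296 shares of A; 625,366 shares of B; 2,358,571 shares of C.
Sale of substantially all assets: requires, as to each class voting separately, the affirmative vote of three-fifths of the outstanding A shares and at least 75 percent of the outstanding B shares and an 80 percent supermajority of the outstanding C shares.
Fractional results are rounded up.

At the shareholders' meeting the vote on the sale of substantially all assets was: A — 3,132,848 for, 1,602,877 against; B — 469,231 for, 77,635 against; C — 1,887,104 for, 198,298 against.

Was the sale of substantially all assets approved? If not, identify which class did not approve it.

Approved — every class gave the required vote.

A: 3/5 of 5221296 = 3132777.60, rounded up to 3132778; 3,132,778 required, 3,132,848 in favor — approved.
B: 3/4 of 625366 = 469024.50, rounded up to 469025; 469,025 required, 469,231 in favor — approved.
C: 4/5 of 2358571 = 1886856.80, rounded up to 1886857; 1,886,857 required, 1,887,104 in favor — approved.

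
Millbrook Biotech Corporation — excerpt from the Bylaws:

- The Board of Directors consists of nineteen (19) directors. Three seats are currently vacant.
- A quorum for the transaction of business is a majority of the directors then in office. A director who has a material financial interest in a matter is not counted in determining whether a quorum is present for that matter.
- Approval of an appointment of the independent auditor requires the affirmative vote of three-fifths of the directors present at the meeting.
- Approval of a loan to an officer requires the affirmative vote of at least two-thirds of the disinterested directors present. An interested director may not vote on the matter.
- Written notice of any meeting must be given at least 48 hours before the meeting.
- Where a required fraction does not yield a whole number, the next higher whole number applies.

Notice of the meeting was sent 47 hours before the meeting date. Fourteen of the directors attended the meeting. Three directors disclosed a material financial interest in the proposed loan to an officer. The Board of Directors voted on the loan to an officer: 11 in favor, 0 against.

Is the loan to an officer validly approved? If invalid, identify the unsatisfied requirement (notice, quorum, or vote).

Invalid — notice requirement not satisfied.

Notice: 47 hours given; 48 required (47 < 48). Not satisfied.
Quorum: 14 present, but the 3 interested directors do not count, leaving 11. Quorum is 9. Satisfied.
Vote: the loan to an officer requires two-thirds of the disinterested directors present (14 − 3 = 11). 2/3 of 11 = 7.33, rounded up to 8, so 8 affirmative votes are needed; 11 voted in favor. Satisfied.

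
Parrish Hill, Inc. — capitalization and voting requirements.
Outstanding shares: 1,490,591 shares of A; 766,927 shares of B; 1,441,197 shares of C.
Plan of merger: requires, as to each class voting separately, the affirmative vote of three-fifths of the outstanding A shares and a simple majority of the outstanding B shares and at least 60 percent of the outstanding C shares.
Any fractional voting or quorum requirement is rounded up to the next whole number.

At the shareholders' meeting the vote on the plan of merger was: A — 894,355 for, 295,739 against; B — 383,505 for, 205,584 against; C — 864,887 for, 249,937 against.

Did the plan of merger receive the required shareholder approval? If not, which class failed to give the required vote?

A: 3/5 of 1490591 = 894354.60, rounded up to 894355; 894,355 required, 894,355 in favor — approved.
B: a majority of 766927 is 383464; 383,464 required, 383,505 in favor — approved.
C: 3/5 of 1441197 = 864718.20, rounded up to 864719; 864,719 required, 864,887 in favor — approved.

Approved — every class gave the required vote.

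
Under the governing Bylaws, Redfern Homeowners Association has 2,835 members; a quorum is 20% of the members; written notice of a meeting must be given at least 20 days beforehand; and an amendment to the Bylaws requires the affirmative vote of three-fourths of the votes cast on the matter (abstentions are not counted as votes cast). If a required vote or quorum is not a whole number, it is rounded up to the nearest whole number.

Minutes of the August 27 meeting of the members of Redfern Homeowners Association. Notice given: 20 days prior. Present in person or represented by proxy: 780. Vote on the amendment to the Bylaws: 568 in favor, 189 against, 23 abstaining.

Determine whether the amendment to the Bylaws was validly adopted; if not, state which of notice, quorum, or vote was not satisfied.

Valid — all requirements satisfied.

Notice: 20 days given; 20 required. Satisfied.
Quorum: 20% of 2,835 = 567; 780 present. Satisfied.
Vote: requires three-fourths of the votes cast (780 − 23 abstaining = 757); 3/4 of 757 = 567.75, rounded up to 568, so 568 needed; 568 in favor. Satisfied.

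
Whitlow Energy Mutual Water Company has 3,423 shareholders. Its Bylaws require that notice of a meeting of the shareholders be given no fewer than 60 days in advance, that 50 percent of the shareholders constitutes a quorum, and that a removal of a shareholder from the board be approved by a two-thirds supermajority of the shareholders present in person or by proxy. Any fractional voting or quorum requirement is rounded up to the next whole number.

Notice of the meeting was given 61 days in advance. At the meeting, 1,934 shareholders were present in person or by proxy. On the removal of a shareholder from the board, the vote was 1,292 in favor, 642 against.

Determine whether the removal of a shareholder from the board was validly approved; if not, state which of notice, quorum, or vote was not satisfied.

Valid — all requirements satisfied.

Notice: 61 days given; 60 required. Satisfied.
Quorum: 50% of 3,423 = 1,711.50, rounded up to 1,712; 1,934 present. Satisfied.
Vote: requires two-thirds of those present (1,934); 2/3 of 1934 = 1289.33, rounded up to 1290, so 1,290 needed; 1,292 in favor. Satisfied.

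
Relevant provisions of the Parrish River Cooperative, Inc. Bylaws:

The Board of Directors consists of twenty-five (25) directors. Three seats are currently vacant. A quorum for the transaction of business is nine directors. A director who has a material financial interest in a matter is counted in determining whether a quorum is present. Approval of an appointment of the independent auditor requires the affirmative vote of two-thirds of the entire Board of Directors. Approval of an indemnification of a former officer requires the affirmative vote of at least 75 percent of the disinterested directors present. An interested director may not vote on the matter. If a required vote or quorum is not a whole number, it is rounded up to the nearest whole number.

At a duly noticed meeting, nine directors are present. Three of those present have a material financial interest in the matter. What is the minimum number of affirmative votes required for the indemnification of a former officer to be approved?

5

The indemnification of a former officer requires three-fourths of the disinterested directors present (9 − 3 = 6).
3/4 of 6 = 4.50, rounded up to 5.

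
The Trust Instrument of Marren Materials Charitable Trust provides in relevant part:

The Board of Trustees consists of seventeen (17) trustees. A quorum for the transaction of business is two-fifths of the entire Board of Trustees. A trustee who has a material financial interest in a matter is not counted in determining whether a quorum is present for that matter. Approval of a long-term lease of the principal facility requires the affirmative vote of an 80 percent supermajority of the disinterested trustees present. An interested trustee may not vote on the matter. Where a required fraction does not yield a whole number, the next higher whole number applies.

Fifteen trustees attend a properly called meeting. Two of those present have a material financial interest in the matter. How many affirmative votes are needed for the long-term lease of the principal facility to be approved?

11

The long-term lease of the principal facility requires four-fifths of the disinterested trustees present (15 − 2 = 13).
4/5 of 13 = 10.40, rounded up to 11.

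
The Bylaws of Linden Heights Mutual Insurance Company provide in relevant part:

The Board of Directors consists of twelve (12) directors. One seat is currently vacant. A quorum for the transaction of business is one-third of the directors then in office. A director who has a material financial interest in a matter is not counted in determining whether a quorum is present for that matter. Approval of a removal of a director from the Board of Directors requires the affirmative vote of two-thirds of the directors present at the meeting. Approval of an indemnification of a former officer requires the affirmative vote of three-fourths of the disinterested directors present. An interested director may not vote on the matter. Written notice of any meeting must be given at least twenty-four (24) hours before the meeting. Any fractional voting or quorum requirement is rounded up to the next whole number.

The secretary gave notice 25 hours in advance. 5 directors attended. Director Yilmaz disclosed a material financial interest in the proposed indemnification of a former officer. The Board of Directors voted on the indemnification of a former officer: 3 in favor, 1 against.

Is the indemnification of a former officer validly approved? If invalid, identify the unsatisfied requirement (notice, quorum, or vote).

Valid — all requirements satisfied.

Notice: 25 hours given; 24 required (25 ≥ 24). Satisfied.
Quorum: 5 present, but the 1 interested director does not count, leaving 4. Quorum is 4. Satisfied.
Vote: the indemnification of a former officer requires three-fourths of the disinterested directors present (5 − 1 = 4). 3/4 of 4 = 3, so 3 affirmative votes are needed; 3 voted in favor. Satisfied.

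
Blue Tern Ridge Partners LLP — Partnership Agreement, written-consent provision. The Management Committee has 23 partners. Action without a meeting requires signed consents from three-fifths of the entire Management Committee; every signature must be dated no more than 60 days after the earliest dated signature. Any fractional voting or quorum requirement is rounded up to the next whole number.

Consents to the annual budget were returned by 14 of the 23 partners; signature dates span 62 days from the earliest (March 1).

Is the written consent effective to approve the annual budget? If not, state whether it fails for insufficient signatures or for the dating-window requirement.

Not effective — dating-window requirement not satisfied.

Signatures required: three-fifths of 23 — 3/5 of 23 = 13.80, rounded up to 14, so 14 needed; 14 signed. Sufficient.
Dating window: the latest signature is 62 days after the earliest; the limit is 60 days. Outside the window.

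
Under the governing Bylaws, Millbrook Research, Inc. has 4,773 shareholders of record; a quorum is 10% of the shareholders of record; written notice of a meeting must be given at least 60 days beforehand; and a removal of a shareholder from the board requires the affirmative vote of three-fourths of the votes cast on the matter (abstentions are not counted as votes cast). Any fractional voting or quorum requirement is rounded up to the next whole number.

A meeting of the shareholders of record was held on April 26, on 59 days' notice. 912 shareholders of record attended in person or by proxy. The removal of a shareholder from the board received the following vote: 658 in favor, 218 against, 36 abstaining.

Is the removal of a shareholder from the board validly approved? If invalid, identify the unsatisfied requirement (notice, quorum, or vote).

Notice: 59 days given; 60 required. Not satisfied.
Quorum: 10% of 4,773 = 477.30, rounded up to 478; 912 present. Satisfied.
Vote: requires three-fourths of the votes cast (912 − 36 abstaining = 876); 3/4 of 876 = 657, so 657 needed; 658 in favor. Satisfied.

Invalid — notice requirement not satisfied.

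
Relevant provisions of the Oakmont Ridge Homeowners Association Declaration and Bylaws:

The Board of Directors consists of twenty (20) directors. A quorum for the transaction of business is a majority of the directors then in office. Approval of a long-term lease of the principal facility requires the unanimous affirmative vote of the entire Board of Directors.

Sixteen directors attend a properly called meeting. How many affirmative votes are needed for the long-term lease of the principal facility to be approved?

20

The long-term lease of the principal facility requires the unanimous vote of the entire Board of Directors (20).
Unanimous means all 20.
(Only 16 can vote, so the long-term lease of the principal facility cannot pass at this meeting, but the required vote is still 20.)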